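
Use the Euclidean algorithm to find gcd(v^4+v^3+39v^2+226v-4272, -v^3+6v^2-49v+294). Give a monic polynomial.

v-6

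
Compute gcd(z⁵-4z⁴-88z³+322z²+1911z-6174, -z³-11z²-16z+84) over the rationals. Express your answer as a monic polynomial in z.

Euclidean algorithm in ℚ[z]:
  z⁵-4z⁴-88z³+322z²+1911z-6174 = (-z²+15z-61)(-z³-11z²-16z+84) + (-25z²-325z-1050)
  -z³-11z²-16z+84 = ((1/25)z-2/25)(-25z²-325z-1050) + (0)
Last nonzero remainder: -25z²-325z-1050. Dividing through by -25 gives the monic gcd z²+13z+42.

z²+13z+42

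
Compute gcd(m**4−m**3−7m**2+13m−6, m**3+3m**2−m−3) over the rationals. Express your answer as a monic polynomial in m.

m**2+2m−3

By polynomial division,
  m**4−m**3−7m**2+13m−6 = (m−4)(m**3+3m**2−m−3) + (6m**2+12m−18)
  m**3+3m**2−m−3 = ((1/6)m+1/6)(6m**2+12m−18) + (0)
Last nonzero remainder: 6m**2+12m−18. Dividing through by 6 gives the monic gcd m**2+2m−3.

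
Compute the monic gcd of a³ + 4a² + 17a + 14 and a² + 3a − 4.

1

By polynomial division,
  a³ + 4a² + 17a + 14 = (a + 1)(a² + 3a − 4) + (18a + 18)
  a² + 3a − 4 = ((1/18)a + 1/9)(18a + 18) + (−6)
  18a + 18 = (−3a − 3)(−6) + (0)
The last nonzero remainder is the constant −6, so the polynomials are coprime and gcd = 1.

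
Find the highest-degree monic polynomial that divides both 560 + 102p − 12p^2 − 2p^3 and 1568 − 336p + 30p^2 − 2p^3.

Apply the Euclidean algorithm:
  −2p^3 − 12p^2 + 102p + 560 = (−2p^3 + 30p^2 − 336p + 1568) + (−42p^2 + 438p − 1008)
  −2p^3 + 30p^2 − 336p + 1568 = ((1/21)p − 32/147)(−42p^2 + 438p − 1008) + (−(9440/49)p + 9440/7)
  −42p^2 + 438p − 1008 = ((1029/4720)p − 441/590)(−(9440/49)p + 9440/7) + (0)
Last nonzero remainder: −(9440/49)p + 9440/7. Dividing through by −9440/49 gives the monic gcd p − 7.

−7 + p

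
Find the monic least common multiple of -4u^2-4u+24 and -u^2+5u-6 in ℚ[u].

u^3-2u^2-9u+18

Euclidean algorithm in ℚ[u]:
  -4u^2-4u+24 = (4)(-u^2+5u-6) + (-24u+48)
  -u^2+5u-6 = ((1/24)u-1/8)(-24u+48) + (0)
Last nonzero remainder: -24u+48. Dividing through by -24 gives the monic gcd u-2.
Then lcm(f, g) = f·g / gcd(f, g); expanding and making the result monic gives the answer.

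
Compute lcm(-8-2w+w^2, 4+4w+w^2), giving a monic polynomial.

By polynomial division,
  w^2-2w-8 = (w^2+4w+4) + (-6w-12)
  w^2+4w+4 = (-(1/6)w-1/3)(-6w-12) + (0)
Last nonzero remainder: -6w-12. Dividing through by -6 gives the monic gcd w+2.
Then lcm(f, g) = f·g / gcd(f, g); expanding and making the result monic gives the answer.

-16-12w+w^3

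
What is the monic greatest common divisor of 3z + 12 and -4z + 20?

Apply the Euclidean algorithm:
  3z + 12 = (-3/4)(-4z + 20) + (27)
  -4z + 20 = (-(4/27)z + 20/27)(27) + (0)
The last nonzero remainder is the constant 27, so the polynomials are coprime and gcd = 1.

1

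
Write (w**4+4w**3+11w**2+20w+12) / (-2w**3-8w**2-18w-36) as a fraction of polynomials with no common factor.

(-w**2-3w-2)/(2w+6)

Repeated division with remainder:
  w**4+4w**3+11w**2+20w+12 = (-(1/2)w)(-2w**3-8w**2-18w-36) + (2w**2+2w+12)
  -2w**3-8w**2-18w-36 = (-w-3)(2w**2+2w+12) + (0)
Last nonzero remainder: 2w**2+2w+12. Dividing through by 2 gives the monic gcd w**2+w+6.
Cancel w**2+w+6 from numerator and denominator to get the reduced form.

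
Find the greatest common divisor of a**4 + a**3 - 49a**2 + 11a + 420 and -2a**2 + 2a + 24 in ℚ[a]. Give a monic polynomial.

a**2 - a - 12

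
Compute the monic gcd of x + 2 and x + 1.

Apply the Euclidean algorithm:
  x + 2 = (x + 1) + (1)
  x + 1 = (x + 1)(1) + (0)
The last nonzero remainder is the constant 1, so the polynomials are coprime and gcd = 1.

1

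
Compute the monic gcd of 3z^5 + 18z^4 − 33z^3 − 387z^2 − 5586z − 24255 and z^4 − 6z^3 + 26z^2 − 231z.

Apply the Euclidean algorithm:
  3z^5 + 18z^4 − 33z^3 − 387z^2 − 5586z − 24255 = (3z + 36)(z^4 − 6z^3 + 26z^2 − 231z) + (105z^3 − 630z^2 + 2730z − 24255)
  z^4 − 6z^3 + 26z^2 − 231z = ((1/105)z)(105z^3 − 630z^2 + 2730z − 24255) + (0)
Last nonzero remainder: 105z^3 − 630z^2 + 2730z − 24255. Dividing through by 105 gives the monic gcd z^3 − 6z^2 + 26z − 231.

z^3 − 6z^2 + 26z − 231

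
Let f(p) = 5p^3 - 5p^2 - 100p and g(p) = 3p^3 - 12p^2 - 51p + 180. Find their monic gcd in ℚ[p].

p^2 - p - 20

By polynomial division,
  5p^3 - 5p^2 - 100p = (5/3)(3p^3 - 12p^2 - 51p + 180) + (15p^2 - 15p - 300)
  3p^3 - 12p^2 - 51p + 180 = ((1/5)p - 3/5)(15p^2 - 15p - 300) + (0)
Last nonzero remainder: 15p^2 - 15p - 300. Dividing through by 15 gives the monic gcd p^2 - p - 20.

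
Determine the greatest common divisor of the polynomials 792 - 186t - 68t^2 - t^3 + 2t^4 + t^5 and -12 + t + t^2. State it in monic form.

-12 + t + t^2

Repeated division with remainder:
  t^5 + 2t^4 - t^3 - 68t^2 - 186t + 792 = (t^3 + t^2 + 10t - 66)(t^2 + t - 12) + (0)
The last nonzero remainder t^2 + t - 12 is already monic.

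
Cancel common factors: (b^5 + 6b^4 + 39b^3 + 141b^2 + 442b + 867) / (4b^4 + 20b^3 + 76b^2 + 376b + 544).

(b^3 + 7b^2 + 29b + 51)/(4b^2 + 24b + 32)

Euclidean algorithm in ℚ[b]:
  b^5 + 6b^4 + 39b^3 + 141b^2 + 442b + 867 = ((1/4)b + 1/4)(4b^4 + 20b^3 + 76b^2 + 376b + 544) + (15b^3 + 28b^2 + 212b + 731)
  4b^4 + 20b^3 + 76b^2 + 376b + 544 = ((4/15)b + 188/225)(15b^3 + 28b^2 + 212b + 731) + (-(884/225)b^2 + (884/225)b - 15028/225)
  15b^3 + 28b^2 + 212b + 731 = (-(3375/884)b - 9675/884)(-(884/225)b^2 + (884/225)b - 15028/225) + (0)
Last nonzero remainder: -(884/225)b^2 + (884/225)b - 15028/225. Dividing through by -884/225 gives the monic gcd b^2 - b + 17.
Cancel b^2 - b + 17 from numerator and denominator to get the reduced form.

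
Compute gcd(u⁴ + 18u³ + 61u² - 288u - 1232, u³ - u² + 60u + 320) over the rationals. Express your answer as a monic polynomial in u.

By polynomial division,
  u⁴ + 18u³ + 61u² - 288u - 1232 = (u + 19)(u³ - u² + 60u + 320) + (20u² - 1748u - 7312)
  u³ - u² + 60u + 320 = ((1/20)u + 108/25)(20u² - 1748u - 7312) + ((199424/25)u + 797696/25)
  20u² - 1748u - 7312 = ((125/49856)u - 11425/49856)((199424/25)u + 797696/25) + (0)
Last nonzero remainder: (199424/25)u + 797696/25. Dividing through by 199424/25 gives the monic gcd u + 4.

u + 4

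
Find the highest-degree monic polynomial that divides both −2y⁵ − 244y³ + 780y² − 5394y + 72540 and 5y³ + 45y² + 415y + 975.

y² + 6y + 65

Euclidean algorithm in ℚ[y]:
  −2y⁵ − 244y³ + 780y² − 5394y + 72540 = (−(2/5)y² + (18/5)y − 48)(5y³ + 45y² + 415y + 975) + (1836y² + 11016y + 119340)
  5y³ + 45y² + 415y + 975 = ((5/1836)y + 5/612)(1836y² + 11016y + 119340) + (0)
Last nonzero remainder: 1836y² + 11016y + 119340. Dividing through by 1836 gives the monic gcd y² + 6y + 65.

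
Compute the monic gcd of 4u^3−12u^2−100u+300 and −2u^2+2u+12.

u−3

Repeated division with remainder:
  4u^3−12u^2−100u+300 = (−2u+4)(−2u^2+2u+12) + (−84u+252)
  −2u^2+2u+12 = ((1/42)u+1/21)(−84u+252) + (0)
Last nonzero remainder: −84u+252. Dividing through by −84 gives the monic gcd u−3.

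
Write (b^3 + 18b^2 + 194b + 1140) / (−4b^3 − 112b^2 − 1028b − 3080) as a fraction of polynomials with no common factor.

By polynomial division,
  b^3 + 18b^2 + 194b + 1140 = (−1/4)(−4b^3 − 112b^2 − 1028b − 3080) + (−10b^2 − 63b + 370)
  −4b^3 − 112b^2 − 1028b − 3080 = ((2/5)b + 217/25)(−10b^2 − 63b + 370) + (−(15729/25)b − 31458/5)
  −10b^2 − 63b + 370 = ((250/15729)b − 925/15729)(−(15729/25)b − 31458/5) + (0)
Last nonzero remainder: −(15729/25)b − 31458/5. Dividing through by −15729/25 gives the monic gcd b + 10.
Cancel b + 10 from numerator and denominator to get the reduced form.

(−b^2 − 8b − 114)/(4b^2 + 72b + 308)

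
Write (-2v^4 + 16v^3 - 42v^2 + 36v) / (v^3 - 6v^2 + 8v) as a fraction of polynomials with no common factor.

(-2v^2 + 12v - 18)/(v - 4)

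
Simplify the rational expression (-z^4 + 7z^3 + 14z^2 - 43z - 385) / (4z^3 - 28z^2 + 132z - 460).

Repeated division with remainder:
  -z^4 + 7z^3 + 14z^2 - 43z - 385 = (-(1/4)z)(4z^3 - 28z^2 + 132z - 460) + (47z^2 - 158z - 385)
  4z^3 - 28z^2 + 132z - 460 = ((4/47)z - 684/2209)(47z^2 - 158z - 385) + ((255896/2209)z - 1279480/2209)
  47z^2 - 158z - 385 = ((103823/255896)z + 170093/255896)((255896/2209)z - 1279480/2209) + (0)
Last nonzero remainder: (255896/2209)z - 1279480/2209. Dividing through by 255896/2209 gives the monic gcd z - 5.
Cancel z - 5 from numerator and denominator to get the reduced form.

(-z^3 + 2z^2 + 24z + 77)/(4z^2 - 8z + 92)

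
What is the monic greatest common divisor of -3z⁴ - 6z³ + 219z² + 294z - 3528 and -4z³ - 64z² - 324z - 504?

By polynomial division,
  -3z⁴ - 6z³ + 219z² + 294z - 3528 = ((3/4)z - 21/2)(-4z³ - 64z² - 324z - 504) + (-210z² - 2730z - 8820)
  -4z³ - 64z² - 324z - 504 = ((2/105)z + 2/35)(-210z² - 2730z - 8820) + (0)
Last nonzero remainder: -210z² - 2730z - 8820. Dividing through by -210 gives the monic gcd z² + 13z + 42.

z² + 13z + 42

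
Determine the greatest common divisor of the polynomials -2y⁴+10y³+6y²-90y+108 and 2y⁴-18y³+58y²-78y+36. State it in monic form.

Apply the Euclidean algorithm:
  -2y⁴+10y³+6y²-90y+108 = (-1)(2y⁴-18y³+58y²-78y+36) + (-8y³+64y²-168y+144)
  2y⁴-18y³+58y²-78y+36 = (-(1/4)y+1/4)(-8y³+64y²-168y+144) + (0)
Last nonzero remainder: -8y³+64y²-168y+144. Dividing through by -8 gives the monic gcd y³-8y²+21y-18.

y³-8y²+21y-18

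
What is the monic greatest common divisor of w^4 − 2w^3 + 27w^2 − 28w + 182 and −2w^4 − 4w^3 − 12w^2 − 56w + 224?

w^2 + 14

By polynomial division,
  w^4 − 2w^3 + 27w^2 − 28w + 182 = (−1/2)(−2w^4 − 4w^3 − 12w^2 − 56w + 224) + (−4w^3 + 21w^2 − 56w + 294)
  −2w^4 − 4w^3 − 12w^2 − 56w + 224 = ((1/2)w + 29/8)(−4w^3 + 21w^2 − 56w + 294) + (−(481/8)w^2 − 3367/4)
  −4w^3 + 21w^2 − 56w + 294 = ((32/481)w − 168/481)(−(481/8)w^2 − 3367/4) + (0)
Last nonzero remainder: −(481/8)w^2 − 3367/4. Dividing through by −481/8 gives the monic gcd w^2 + 14.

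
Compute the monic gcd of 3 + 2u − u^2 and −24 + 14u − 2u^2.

−3 + u

By polynomial division,
  −u^2 + 2u + 3 = (1/2)(−2u^2 + 14u − 24) + (−5u + 15)
  −2u^2 + 14u − 24 = ((2/5)u − 8/5)(−5u + 15) + (0)
Last nonzero remainder: −5u + 15. Dividing through by −5 gives the monic gcd u − 3.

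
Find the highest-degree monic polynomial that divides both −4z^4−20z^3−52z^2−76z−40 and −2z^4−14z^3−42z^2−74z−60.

Repeated division with remainder:
  −4z^4−20z^3−52z^2−76z−40 = (2)(−2z^4−14z^3−42z^2−74z−60) + (8z^3+32z^2+72z+80)
  −2z^4−14z^3−42z^2−74z−60 = (−(1/4)z−3/4)(8z^3+32z^2+72z+80) + (0)
Last nonzero remainder: 8z^3+32z^2+72z+80. Dividing through by 8 gives the monic gcd z^3+4z^2+9z+10.

z^3+4z^2+9z+10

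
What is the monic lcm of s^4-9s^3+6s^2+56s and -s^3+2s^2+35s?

Apply the Euclidean algorithm:
  s^4-9s^3+6s^2+56s = (-s+7)(-s^3+2s^2+35s) + (27s^2-189s)
  -s^3+2s^2+35s = (-(1/27)s-5/27)(27s^2-189s) + (0)
Last nonzero remainder: 27s^2-189s. Dividing through by 27 gives the monic gcd s^2-7s.
Then lcm(f, g) = f·g / gcd(f, g); expanding and making the result monic gives the answer.

s^5-4s^4-39s^3+86s^2+280s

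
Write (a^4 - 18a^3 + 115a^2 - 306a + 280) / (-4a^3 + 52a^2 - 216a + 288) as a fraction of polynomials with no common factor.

(-a^3 + 14a^2 - 59a + 70)/(4a^2 - 36a + 72)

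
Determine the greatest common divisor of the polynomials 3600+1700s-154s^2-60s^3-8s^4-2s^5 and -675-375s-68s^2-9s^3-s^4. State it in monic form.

225+50s+6s^2+s^3

By polynomial division,
  -2s^5-8s^4-60s^3-154s^2+1700s+3600 = (2s-10)(-s^4-9s^3-68s^2-375s-675) + (-14s^3-84s^2-700s-3150)
  -s^4-9s^3-68s^2-375s-675 = ((1/14)s+3/14)(-14s^3-84s^2-700s-3150) + (0)
Last nonzero remainder: -14s^3-84s^2-700s-3150. Dividing through by -14 gives the monic gcd s^3+6s^2+50s+225.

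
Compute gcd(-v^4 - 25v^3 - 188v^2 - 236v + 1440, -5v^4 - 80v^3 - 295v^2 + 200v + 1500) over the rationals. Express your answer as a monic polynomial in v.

Repeated division with remainder:
  -v^4 - 25v^3 - 188v^2 - 236v + 1440 = (1/5)(-5v^4 - 80v^3 - 295v^2 + 200v + 1500) + (-9v^3 - 129v^2 - 276v + 1140)
  -5v^4 - 80v^3 - 295v^2 + 200v + 1500 = ((5/9)v + 25/27)(-9v^3 - 129v^2 - 276v + 1140) + (-(200/9)v^2 - (1600/9)v + 4000/9)
  -9v^3 - 129v^2 - 276v + 1140 = ((81/200)v + 513/200)(-(200/9)v^2 - (1600/9)v + 4000/9) + (0)
Last nonzero remainder: -(200/9)v^2 - (1600/9)v + 4000/9. Dividing through by -200/9 gives the monic gcd v^2 + 8v - 20.

v^2 + 8v - 20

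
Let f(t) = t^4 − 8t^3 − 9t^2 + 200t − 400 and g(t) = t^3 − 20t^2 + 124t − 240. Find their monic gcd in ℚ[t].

t − 4

By polynomial division,
  t^4 − 8t^3 − 9t^2 + 200t − 400 = (t + 12)(t^3 − 20t^2 + 124t − 240) + (107t^2 − 1048t + 2480)
  t^3 − 20t^2 + 124t − 240 = ((1/107)t − 1092/11449)(107t^2 − 1048t + 2480) + ((9900/11449)t − 39600/11449)
  107t^2 − 1048t + 2480 = ((1225043/9900)t − 354919/495)((9900/11449)t − 39600/11449) + (0)
Last nonzero remainder: (9900/11449)t − 39600/11449. Dividing through by 9900/11449 gives the monic gcd t − 4.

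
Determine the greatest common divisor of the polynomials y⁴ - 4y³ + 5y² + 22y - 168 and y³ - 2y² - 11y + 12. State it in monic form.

y² - y - 12

Repeated division with remainder:
  y⁴ - 4y³ + 5y² + 22y - 168 = (y - 2)(y³ - 2y² - 11y + 12) + (12y² - 12y - 144)
  y³ - 2y² - 11y + 12 = ((1/12)y - 1/12)(12y² - 12y - 144) + (0)
Last nonzero remainder: 12y² - 12y - 144. Dividing through by 12 gives the monic gcd y² - y - 12.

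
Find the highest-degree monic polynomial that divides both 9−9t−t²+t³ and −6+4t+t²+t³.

Repeated division with remainder:
  t³−t²−9t+9 = (t³+t²+4t−6) + (−2t²−13t+15)
  t³+t²+4t−6 = (−(1/2)t+11/4)(−2t²−13t+15) + ((189/4)t−189/4)
  −2t²−13t+15 = (−(8/189)t−20/63)((189/4)t−189/4) + (0)
Last nonzero remainder: (189/4)t−189/4. Dividing through by 189/4 gives the monic gcd t−1.

−1+t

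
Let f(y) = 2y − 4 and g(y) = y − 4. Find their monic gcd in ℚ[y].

1

Apply the Euclidean algorithm:
  2y − 4 = (2)(y − 4) + (4)
  y − 4 = ((1/4)y − 1)(4) + (0)
The last nonzero remainder is the constant 4, so the polynomials are coprime and gcd = 1.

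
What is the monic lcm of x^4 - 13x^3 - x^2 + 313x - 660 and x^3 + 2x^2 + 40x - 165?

x^6 - 8x^5 - 11x^4 - 407x^3 + 850x^2 + 13915x - 36300

By polynomial division,
  x^4 - 13x^3 - x^2 + 313x - 660 = (x - 15)(x^3 + 2x^2 + 40x - 165) + (-11x^2 + 1078x - 3135)
  x^3 + 2x^2 + 40x - 165 = (-(1/11)x - 100/11)(-11x^2 + 1078x - 3135) + (9555x - 28665)
  -11x^2 + 1078x - 3135 = (-(11/9555)x + 209/1911)(9555x - 28665) + (0)
Last nonzero remainder: 9555x - 28665. Dividing through by 9555 gives the monic gcd x - 3.
Then lcm(f, g) = f·g / gcd(f, g); expanding and making the result monic gives the answer.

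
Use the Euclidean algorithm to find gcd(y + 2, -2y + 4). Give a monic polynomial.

1

Repeated division with remainder:
  y + 2 = (-1/2)(-2y + 4) + (4)
  -2y + 4 = (-(1/2)y + 1)(4) + (0)
The last nonzero remainder is the constant 4, so the polynomials are coprime and gcd = 1.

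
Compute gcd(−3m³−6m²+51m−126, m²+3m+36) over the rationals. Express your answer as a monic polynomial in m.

By polynomial division,
  −3m³−6m²+51m−126 = (−3m+3)(m²+3m+36) + (150m−234)
  m²+3m+36 = ((1/150)m+19/625)(150m−234) + (26946/625)
  150m−234 = ((15625/4491)m−8125/1497)(26946/625) + (0)
The last nonzero remainder is the constant 26946/625, so the polynomials are coprime and gcd = 1.

1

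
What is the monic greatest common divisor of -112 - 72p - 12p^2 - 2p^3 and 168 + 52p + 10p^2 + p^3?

28 + 4p + p^2

Apply the Euclidean algorithm:
  -2p^3 - 12p^2 - 72p - 112 = (-2)(p^3 + 10p^2 + 52p + 168) + (8p^2 + 32p + 224)
  p^3 + 10p^2 + 52p + 168 = ((1/8)p + 3/4)(8p^2 + 32p + 224) + (0)
Last nonzero remainder: 8p^2 + 32p + 224. Dividing through by 8 gives the monic gcd p^2 + 4p + 28.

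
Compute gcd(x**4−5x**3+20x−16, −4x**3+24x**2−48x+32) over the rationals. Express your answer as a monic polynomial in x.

x−2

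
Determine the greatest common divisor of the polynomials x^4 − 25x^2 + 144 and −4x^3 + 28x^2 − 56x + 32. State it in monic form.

x − 4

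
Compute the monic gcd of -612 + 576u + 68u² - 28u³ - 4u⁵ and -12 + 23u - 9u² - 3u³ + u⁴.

Euclidean algorithm in ℚ[u]:
  -4u⁵ - 28u³ + 68u² + 576u - 612 = (-4u - 12)(u⁴ - 3u³ - 9u² + 23u - 12) + (-100u³ + 52u² + 804u - 756)
  u⁴ - 3u³ - 9u² + 23u - 12 = (-(1/100)u + 31/1250)(-100u³ + 52u² + 804u - 756) + (-(1406/625)u² - (2812/625)u + 4218/625)
  -100u³ + 52u² + 804u - 756 = ((31250/703)u - 78750/703)(-(1406/625)u² - (2812/625)u + 4218/625) + (0)
Last nonzero remainder: -(1406/625)u² - (2812/625)u + 4218/625. Dividing through by -1406/625 gives the monic gcd u² + 2u - 3.

-3 + 2u + u²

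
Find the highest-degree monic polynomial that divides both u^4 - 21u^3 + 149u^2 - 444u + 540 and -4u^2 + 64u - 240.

u^2 - 16u + 60

By polynomial division,
  u^4 - 21u^3 + 149u^2 - 444u + 540 = (-(1/4)u^2 + (5/4)u - 9/4)(-4u^2 + 64u - 240) + (0)
Last nonzero remainder: -4u^2 + 64u - 240. Dividing through by -4 gives the monic gcd u^2 - 16u + 60.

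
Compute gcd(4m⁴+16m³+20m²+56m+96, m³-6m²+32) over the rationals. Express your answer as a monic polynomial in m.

By polynomial division,
  4m⁴+16m³+20m²+56m+96 = (4m+40)(m³-6m²+32) + (260m²-72m-1184)
  m³-6m²+32 = ((1/260)m-93/4225)(260m²-72m-1184) + ((12544/4225)m+25088/4225)
  260m²-72m-1184 = ((274625/3136)m-156325/784)((12544/4225)m+25088/4225) + (0)
Last nonzero remainder: (12544/4225)m+25088/4225. Dividing through by 12544/4225 gives the monic gcd m+2.

m+2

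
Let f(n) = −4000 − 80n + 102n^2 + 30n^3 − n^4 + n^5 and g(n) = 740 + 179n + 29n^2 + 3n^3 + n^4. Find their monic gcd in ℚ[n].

20 + 7n + n^2

Apply the Euclidean algorithm:
  n^5 − n^4 + 30n^3 + 102n^2 − 80n − 4000 = (n − 4)(n^4 + 3n^3 + 29n^2 + 179n + 740) + (13n^3 + 39n^2 − 104n − 1040)
  n^4 + 3n^3 + 29n^2 + 179n + 740 = ((1/13)n)(13n^3 + 39n^2 − 104n − 1040) + (37n^2 + 259n + 740)
  13n^3 + 39n^2 − 104n − 1040 = ((13/37)n − 52/37)(37n^2 + 259n + 740) + (0)
Last nonzero remainder: 37n^2 + 259n + 740. Dividing through by 37 gives the monic gcd n^2 + 7n + 20.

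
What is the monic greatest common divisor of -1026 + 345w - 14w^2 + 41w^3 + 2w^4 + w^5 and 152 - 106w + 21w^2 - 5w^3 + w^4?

-38 + 17w - w^2 + w^3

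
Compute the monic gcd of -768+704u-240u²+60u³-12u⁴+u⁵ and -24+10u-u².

24-10u+u²

Euclidean algorithm in ℚ[u]:
  u⁵-12u⁴+60u³-240u²+704u-768 = (-u³+2u²-16u+32)(-u²+10u-24) + (0)
Last nonzero remainder: -u²+10u-24. Dividing through by -1 gives the monic gcd u²-10u+24.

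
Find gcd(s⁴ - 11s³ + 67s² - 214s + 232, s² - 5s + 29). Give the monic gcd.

Repeated division with remainder:
  s⁴ - 11s³ + 67s² - 214s + 232 = (s² - 6s + 8)(s² - 5s + 29) + (0)
The last nonzero remainder s² - 5s + 29 is already monic.

s² - 5s + 29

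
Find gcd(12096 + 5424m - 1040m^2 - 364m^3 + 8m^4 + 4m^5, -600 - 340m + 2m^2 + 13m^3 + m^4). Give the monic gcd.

12 + 8m + m^2

Repeated division with remainder:
  4m^5 + 8m^4 - 364m^3 - 1040m^2 + 5424m + 12096 = (4m - 44)(m^4 + 13m^3 + 2m^2 - 340m - 600) + (200m^3 + 408m^2 - 7136m - 14304)
  m^4 + 13m^3 + 2m^2 - 340m - 600 = ((1/200)m + 137/2500)(200m^3 + 408m^2 - 7136m - 14304) + ((9576/625)m^2 + (76608/625)m + 114912/625)
  200m^3 + 408m^2 - 7136m - 14304 = ((15625/1197)m - 93125/1197)((9576/625)m^2 + (76608/625)m + 114912/625) + (0)
Last nonzero remainder: (9576/625)m^2 + (76608/625)m + 114912/625. Dividing through by 9576/625 gives the monic gcd m^2 + 8m + 12.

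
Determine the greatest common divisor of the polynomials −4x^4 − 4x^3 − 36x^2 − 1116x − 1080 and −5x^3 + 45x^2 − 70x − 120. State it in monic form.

Euclidean algorithm in ℚ[x]:
  −4x^4 − 4x^3 − 36x^2 − 1116x − 1080 = ((4/5)x + 8)(−5x^3 + 45x^2 − 70x − 120) + (−340x^2 − 460x − 120)
  −5x^3 + 45x^2 − 70x − 120 = ((1/68)x − 44/289)(−340x^2 − 460x − 120) + (−(39960/289)x − 39960/289)
  −340x^2 − 460x − 120 = ((4913/1998)x + 289/333)(−(39960/289)x − 39960/289) + (0)
Last nonzero remainder: −(39960/289)x − 39960/289. Dividing through by −39960/289 gives the monic gcd x + 1.

x + 1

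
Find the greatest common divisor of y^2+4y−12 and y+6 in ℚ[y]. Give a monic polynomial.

Repeated division with remainder:
  y^2+4y−12 = (y−2)(y+6) + (0)
The last nonzero remainder y+6 is already monic.

y+6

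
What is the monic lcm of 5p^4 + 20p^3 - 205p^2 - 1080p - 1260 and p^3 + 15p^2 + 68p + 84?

p^5 + 11p^4 - 13p^3 - 503p^2 - 1764p - 1764

By polynomial division,
  5p^4 + 20p^3 - 205p^2 - 1080p - 1260 = (5p - 55)(p^3 + 15p^2 + 68p + 84) + (280p^2 + 2240p + 3360)
  p^3 + 15p^2 + 68p + 84 = ((1/280)p + 1/40)(280p^2 + 2240p + 3360) + (0)
Last nonzero remainder: 280p^2 + 2240p + 3360. Dividing through by 280 gives the monic gcd p^2 + 8p + 12.
Then lcm(f, g) = f·g / gcd(f, g); expanding and making the result monic gives the answer.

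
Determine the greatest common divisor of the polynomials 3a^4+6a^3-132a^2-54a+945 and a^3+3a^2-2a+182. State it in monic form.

Euclidean algorithm in ℚ[a]:
  3a^4+6a^3-132a^2-54a+945 = (3a-3)(a^3+3a^2-2a+182) + (-117a^2-606a+1491)
  a^3+3a^2-2a+182 = (-(1/117)a+85/4563)(-117a^2-606a+1491) + ((33511/1521)a+234577/1521)
  -117a^2-606a+1491 = (-(177957/33511)a+323973/33511)((33511/1521)a+234577/1521) + (0)
Last nonzero remainder: (33511/1521)a+234577/1521. Dividing through by 33511/1521 gives the monic gcd a+7.

a+7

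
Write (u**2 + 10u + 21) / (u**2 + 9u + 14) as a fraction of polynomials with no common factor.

(u + 3)/(u + 2)

Repeated division with remainder:
  u**2 + 10u + 21 = (u**2 + 9u + 14) + (u + 7)
  u**2 + 9u + 14 = (u + 2)(u + 7) + (0)
The last nonzero remainder u + 7 is already monic.
Cancel u + 7 from numerator and denominator to get the reduced form.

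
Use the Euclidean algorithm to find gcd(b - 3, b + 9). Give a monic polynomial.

Euclidean algorithm in ℚ[b]:
  b - 3 = (b + 9) + (-12)
  b + 9 = (-(1/12)b - 3/4)(-12) + (0)
The last nonzero remainder is the constant -12, so the polynomials are coprime and gcd = 1.

1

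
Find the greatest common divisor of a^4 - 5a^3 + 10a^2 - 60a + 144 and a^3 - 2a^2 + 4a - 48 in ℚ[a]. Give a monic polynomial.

a^3 - 2a^2 + 4a - 48

Euclidean algorithm in ℚ[a]:
  a^4 - 5a^3 + 10a^2 - 60a + 144 = (a - 3)(a^3 - 2a^2 + 4a - 48) + (0)
The last nonzero remainder a^3 - 2a^2 + 4a - 48 is already monic.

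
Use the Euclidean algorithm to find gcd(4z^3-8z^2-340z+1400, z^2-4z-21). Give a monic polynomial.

z-7

Apply the Euclidean algorithm:
  4z^3-8z^2-340z+1400 = (4z+8)(z^2-4z-21) + (-224z+1568)
  z^2-4z-21 = (-(1/224)z-3/224)(-224z+1568) + (0)
Last nonzero remainder: -224z+1568. Dividing through by -224 gives the monic gcd z-7.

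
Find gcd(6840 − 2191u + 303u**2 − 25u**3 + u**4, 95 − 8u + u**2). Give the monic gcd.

By polynomial division,
  u**4 − 25u**3 + 303u**2 − 2191u + 6840 = (u**2 − 17u + 72)(u**2 − 8u + 95) + (0)
The last nonzero remainder u**2 − 8u + 95 is already monic.

95 − 8u + u**2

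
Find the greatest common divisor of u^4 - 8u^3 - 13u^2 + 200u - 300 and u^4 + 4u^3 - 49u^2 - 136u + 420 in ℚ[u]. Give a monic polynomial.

u^3 - 3u^2 - 28u + 60

Repeated division with remainder:
  u^4 - 8u^3 - 13u^2 + 200u - 300 = (u^4 + 4u^3 - 49u^2 - 136u + 420) + (-12u^3 + 36u^2 + 336u - 720)
  u^4 + 4u^3 - 49u^2 - 136u + 420 = (-(1/12)u - 7/12)(-12u^3 + 36u^2 + 336u - 720) + (0)
Last nonzero remainder: -12u^3 + 36u^2 + 336u - 720. Dividing through by -12 gives the monic gcd u^3 - 3u^2 - 28u + 60.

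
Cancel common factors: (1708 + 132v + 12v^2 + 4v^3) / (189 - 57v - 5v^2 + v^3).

Repeated division with remainder:
  4v^3 + 12v^2 + 132v + 1708 = (4)(v^3 - 5v^2 - 57v + 189) + (32v^2 + 360v + 952)
  v^3 - 5v^2 - 57v + 189 = ((1/32)v - 65/128)(32v^2 + 360v + 952) + ((1537/16)v + 10759/16)
  32v^2 + 360v + 952 = ((512/1537)v + 2176/1537)((1537/16)v + 10759/16) + (0)
Last nonzero remainder: (1537/16)v + 10759/16. Dividing through by 1537/16 gives the monic gcd v + 7.
Cancel v + 7 from numerator and denominator to get the reduced form.

(244 - 16v + 4v^2)/(27 - 12v + v^2)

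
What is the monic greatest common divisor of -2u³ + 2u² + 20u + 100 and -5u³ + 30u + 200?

Apply the Euclidean algorithm:
  -2u³ + 2u² + 20u + 100 = (2/5)(-5u³ + 30u + 200) + (2u² + 8u + 20)
  -5u³ + 30u + 200 = (-(5/2)u + 10)(2u² + 8u + 20) + (0)
Last nonzero remainder: 2u² + 8u + 20. Dividing through by 2 gives the monic gcd u² + 4u + 10.

u² + 4u + 10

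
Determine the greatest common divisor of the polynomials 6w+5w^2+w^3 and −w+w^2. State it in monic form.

Euclidean algorithm in ℚ[w]:
  w^3+5w^2+6w = (w+6)(w^2−w) + (12w)
  w^2−w = ((1/12)w−1/12)(12w) + (0)
Last nonzero remainder: 12w. Dividing through by 12 gives the monic gcd w.

w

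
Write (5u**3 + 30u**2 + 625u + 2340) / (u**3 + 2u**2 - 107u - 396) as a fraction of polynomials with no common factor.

(5u**2 + 10u + 585)/(u**2 - 2u - 99)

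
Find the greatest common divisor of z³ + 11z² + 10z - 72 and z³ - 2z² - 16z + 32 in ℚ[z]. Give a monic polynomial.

z² + 2z - 8

Apply the Euclidean algorithm:
  z³ + 11z² + 10z - 72 = (z³ - 2z² - 16z + 32) + (13z² + 26z - 104)
  z³ - 2z² - 16z + 32 = ((1/13)z - 4/13)(13z² + 26z - 104) + (0)
Last nonzero remainder: 13z² + 26z - 104. Dividing through by 13 gives the monic gcd z² + 2z - 8.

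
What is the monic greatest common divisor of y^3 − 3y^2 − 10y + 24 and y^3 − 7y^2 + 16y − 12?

y − 2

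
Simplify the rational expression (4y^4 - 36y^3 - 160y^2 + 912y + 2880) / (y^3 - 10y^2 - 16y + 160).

(4y^2 - 12y - 72)/(y - 4)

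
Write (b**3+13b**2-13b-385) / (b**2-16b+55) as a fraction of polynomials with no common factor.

(b**2+18b+77)/(b-11)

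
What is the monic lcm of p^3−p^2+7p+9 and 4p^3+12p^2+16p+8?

p^5+p^4+7p^3+21p^2+32p+18

Repeated division with remainder:
  p^3−p^2+7p+9 = (1/4)(4p^3+12p^2+16p+8) + (−4p^2+3p+7)
  4p^3+12p^2+16p+8 = (−p−15/4)(−4p^2+3p+7) + ((137/4)p+137/4)
  −4p^2+3p+7 = (−(16/137)p+28/137)((137/4)p+137/4) + (0)
Last nonzero remainder: (137/4)p+137/4. Dividing through by 137/4 gives the monic gcd p+1.
Then lcm(f, g) = f·g / gcd(f, g); expanding and making the result monic gives the answer.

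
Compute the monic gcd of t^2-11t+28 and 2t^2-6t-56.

t-7

Repeated division with remainder:
  t^2-11t+28 = (1/2)(2t^2-6t-56) + (-8t+56)
  2t^2-6t-56 = (-(1/4)t-1)(-8t+56) + (0)
Last nonzero remainder: -8t+56. Dividing through by -8 gives the monic gcd t-7.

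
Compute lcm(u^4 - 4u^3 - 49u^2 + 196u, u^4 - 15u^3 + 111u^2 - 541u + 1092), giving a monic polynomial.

Apply the Euclidean algorithm:
  u^4 - 4u^3 - 49u^2 + 196u = (u^4 - 15u^3 + 111u^2 - 541u + 1092) + (11u^3 - 160u^2 + 737u - 1092)
  u^4 - 15u^3 + 111u^2 - 541u + 1092 = ((1/11)u - 5/121)(11u^3 - 160u^2 + 737u - 1092) + ((4524/121)u^2 - (4524/11)u + 126672/121)
  11u^3 - 160u^2 + 737u - 1092 = ((1331/4524)u - 121/116)((4524/121)u^2 - (4524/11)u + 126672/121) + (0)
Last nonzero remainder: (4524/121)u^2 - (4524/11)u + 126672/121. Dividing through by 4524/121 gives the monic gcd u^2 - 11u + 28.
Then lcm(f, g) = f·g / gcd(f, g); expanding and making the result monic gives the answer.

u^6 - 8u^5 + 6u^4 + 236u^3 - 2695u^2 + 7644u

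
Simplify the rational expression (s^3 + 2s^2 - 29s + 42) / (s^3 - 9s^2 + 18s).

By polynomial division,
  s^3 + 2s^2 - 29s + 42 = (s^3 - 9s^2 + 18s) + (11s^2 - 47s + 42)
  s^3 - 9s^2 + 18s = ((1/11)s - 52/121)(11s^2 - 47s + 42) + (-(728/121)s + 2184/121)
  11s^2 - 47s + 42 = (-(1331/728)s + 121/52)(-(728/121)s + 2184/121) + (0)
Last nonzero remainder: -(728/121)s + 2184/121. Dividing through by -728/121 gives the monic gcd s - 3.
Cancel s - 3 from numerator and denominator to get the reduced form.

(s^2 + 5s - 14)/(s^2 - 6s)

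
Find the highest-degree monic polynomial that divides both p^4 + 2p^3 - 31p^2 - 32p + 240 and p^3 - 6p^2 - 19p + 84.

By polynomial division,
  p^4 + 2p^3 - 31p^2 - 32p + 240 = (p + 8)(p^3 - 6p^2 - 19p + 84) + (36p^2 + 36p - 432)
  p^3 - 6p^2 - 19p + 84 = ((1/36)p - 7/36)(36p^2 + 36p - 432) + (0)
Last nonzero remainder: 36p^2 + 36p - 432. Dividing through by 36 gives the monic gcd p^2 + p - 12.

p^2 + p - 12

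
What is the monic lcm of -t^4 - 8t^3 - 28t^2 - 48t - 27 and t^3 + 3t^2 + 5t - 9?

Apply the Euclidean algorithm:
  -t^4 - 8t^3 - 28t^2 - 48t - 27 = (-t - 5)(t^3 + 3t^2 + 5t - 9) + (-8t^2 - 32t - 72)
  t^3 + 3t^2 + 5t - 9 = (-(1/8)t + 1/8)(-8t^2 - 32t - 72) + (0)
Last nonzero remainder: -8t^2 - 32t - 72. Dividing through by -8 gives the monic gcd t^2 + 4t + 9.
Then lcm(f, g) = f·g / gcd(f, g); expanding and making the result monic gives the answer.

t^5 + 7t^4 + 20t^3 + 20t^2 - 21t - 27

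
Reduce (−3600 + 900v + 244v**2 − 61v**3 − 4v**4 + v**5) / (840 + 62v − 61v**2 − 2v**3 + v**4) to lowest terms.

Apply the Euclidean algorithm:
  v**5 − 4v**4 − 61v**3 + 244v**2 + 900v − 3600 = (v − 2)(v**4 − 2v**3 − 61v**2 + 62v + 840) + (−4v**3 + 60v**2 + 184v − 1920)
  v**4 − 2v**3 − 61v**2 + 62v + 840 = (−(1/4)v − 13/4)(−4v**3 + 60v**2 + 184v − 1920) + (180v**2 + 180v − 5400)
  −4v**3 + 60v**2 + 184v − 1920 = (−(1/45)v + 16/45)(180v**2 + 180v − 5400) + (0)
Last nonzero remainder: 180v**2 + 180v − 5400. Dividing through by 180 gives the monic gcd v**2 + v − 30.
Cancel v**2 + v − 30 from numerator and denominator to get the reduced form.

(120 − 26v − 5v**2 + v**3)/(−28 − 3v + v**2)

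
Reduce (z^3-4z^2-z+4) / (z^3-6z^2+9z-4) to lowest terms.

(z+1)/(z-1)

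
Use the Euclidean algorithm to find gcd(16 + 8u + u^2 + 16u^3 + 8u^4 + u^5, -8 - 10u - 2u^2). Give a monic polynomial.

Euclidean algorithm in ℚ[u]:
  u^5 + 8u^4 + 16u^3 + u^2 + 8u + 16 = (-(1/2)u^3 - (3/2)u^2 + (3/2)u - 2)(-2u^2 - 10u - 8) + (0)
Last nonzero remainder: -2u^2 - 10u - 8. Dividing through by -2 gives the monic gcd u^2 + 5u + 4.

4 + 5u + u^2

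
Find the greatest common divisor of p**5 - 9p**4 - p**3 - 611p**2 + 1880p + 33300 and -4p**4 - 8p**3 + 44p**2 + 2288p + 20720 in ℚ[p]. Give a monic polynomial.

Euclidean algorithm in ℚ[p]:
  p**5 - 9p**4 - p**3 - 611p**2 + 1880p + 33300 = (-(1/4)p + 11/4)(-4p**4 - 8p**3 + 44p**2 + 2288p + 20720) + (32p**3 - 160p**2 + 768p - 23680)
  -4p**4 - 8p**3 + 44p**2 + 2288p + 20720 = (-(1/8)p - 7/8)(32p**3 - 160p**2 + 768p - 23680) + (0)
Last nonzero remainder: 32p**3 - 160p**2 + 768p - 23680. Dividing through by 32 gives the monic gcd p**3 - 5p**2 + 24p - 740.

p**3 - 5p**2 + 24p - 740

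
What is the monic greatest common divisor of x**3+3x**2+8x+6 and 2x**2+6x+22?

By polynomial division,
  x**3+3x**2+8x+6 = ((1/2)x)(2x**2+6x+22) + (-3x+6)
  2x**2+6x+22 = (-(2/3)x-10/3)(-3x+6) + (42)
  -3x+6 = (-(1/14)x+1/7)(42) + (0)
The last nonzero remainder is the constant 42, so the polynomials are coprime and gcd = 1.

1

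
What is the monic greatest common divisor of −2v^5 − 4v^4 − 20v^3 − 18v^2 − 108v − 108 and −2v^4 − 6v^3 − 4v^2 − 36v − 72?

v^2 − 2v + 6

Repeated division with remainder:
  −2v^5 − 4v^4 − 20v^3 − 18v^2 − 108v − 108 = (v − 1)(−2v^4 − 6v^3 − 4v^2 − 36v − 72) + (−22v^3 + 14v^2 − 72v − 180)
  −2v^4 − 6v^3 − 4v^2 − 36v − 72 = ((1/11)v + 40/121)(−22v^3 + 14v^2 − 72v − 180) + (−(252/121)v^2 + (504/121)v − 1512/121)
  −22v^3 + 14v^2 − 72v − 180 = ((1331/126)v + 605/42)(−(252/121)v^2 + (504/121)v − 1512/121) + (0)
Last nonzero remainder: −(252/121)v^2 + (504/121)v − 1512/121. Dividing through by −252/121 gives the monic gcd v^2 − 2v + 6.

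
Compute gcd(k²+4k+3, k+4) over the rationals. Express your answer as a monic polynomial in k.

1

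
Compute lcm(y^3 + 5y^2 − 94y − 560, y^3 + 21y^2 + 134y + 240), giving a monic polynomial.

y^5 + 18y^4 + y^3 − 1632y^2 − 10100y − 16800

Euclidean algorithm in ℚ[y]:
  y^3 + 5y^2 − 94y − 560 = (y^3 + 21y^2 + 134y + 240) + (−16y^2 − 228y − 800)
  y^3 + 21y^2 + 134y + 240 = (−(1/16)y − 27/64)(−16y^2 − 228y − 800) + (−(195/16)y − 195/2)
  −16y^2 − 228y − 800 = ((256/195)y + 320/39)(−(195/16)y − 195/2) + (0)
Last nonzero remainder: −(195/16)y − 195/2. Dividing through by −195/16 gives the monic gcd y + 8.
Then lcm(f, g) = f·g / gcd(f, g); expanding and making the result monic gives the answer.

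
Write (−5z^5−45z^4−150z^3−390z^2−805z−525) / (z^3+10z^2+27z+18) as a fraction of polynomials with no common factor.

(−5z^3−25z^2−35z−175)/(z+6)

Repeated division with remainder:
  −5z^5−45z^4−150z^3−390z^2−805z−525 = (−5z^2+5z−65)(z^3+10z^2+27z+18) + (215z^2+860z+645)
  z^3+10z^2+27z+18 = ((1/215)z+6/215)(215z^2+860z+645) + (0)
Last nonzero remainder: 215z^2+860z+645. Dividing through by 215 gives the monic gcd z^2+4z+3.
Cancel z^2+4z+3 from numerator and denominator to get the reduced form.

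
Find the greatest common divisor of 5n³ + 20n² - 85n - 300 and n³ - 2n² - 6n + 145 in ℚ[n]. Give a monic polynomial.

Apply the Euclidean algorithm:
  5n³ + 20n² - 85n - 300 = (5)(n³ - 2n² - 6n + 145) + (30n² - 55n - 1025)
  n³ - 2n² - 6n + 145 = ((1/30)n - 1/180)(30n² - 55n - 1025) + ((1003/36)n + 5015/36)
  30n² - 55n - 1025 = ((1080/1003)n - 7380/1003)((1003/36)n + 5015/36) + (0)
Last nonzero remainder: (1003/36)n + 5015/36. Dividing through by 1003/36 gives the monic gcd n + 5.

n + 5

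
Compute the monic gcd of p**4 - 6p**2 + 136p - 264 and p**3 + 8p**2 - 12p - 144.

p + 6

Apply the Euclidean algorithm:
  p**4 - 6p**2 + 136p - 264 = (p - 8)(p**3 + 8p**2 - 12p - 144) + (70p**2 + 184p - 1416)
  p**3 + 8p**2 - 12p - 144 = ((1/70)p + 94/1225)(70p**2 + 184p - 1416) + (-(7216/1225)p - 43296/1225)
  70p**2 + 184p - 1416 = (-(42875/3608)p + 72275/1804)(-(7216/1225)p - 43296/1225) + (0)
Last nonzero remainder: -(7216/1225)p - 43296/1225. Dividing through by -7216/1225 gives the monic gcd p + 6.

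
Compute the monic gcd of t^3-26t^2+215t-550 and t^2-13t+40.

Euclidean algorithm in ℚ[t]:
  t^3-26t^2+215t-550 = (t-13)(t^2-13t+40) + (6t-30)
  t^2-13t+40 = ((1/6)t-4/3)(6t-30) + (0)
Last nonzero remainder: 6t-30. Dividing through by 6 gives the monic gcd t-5.

t-5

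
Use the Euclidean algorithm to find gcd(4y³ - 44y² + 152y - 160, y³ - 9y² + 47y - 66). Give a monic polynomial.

Apply the Euclidean algorithm:
  4y³ - 44y² + 152y - 160 = (4)(y³ - 9y² + 47y - 66) + (-8y² - 36y + 104)
  y³ - 9y² + 47y - 66 = (-(1/8)y + 27/16)(-8y² - 36y + 104) + ((483/4)y - 483/2)
  -8y² - 36y + 104 = (-(32/483)y - 208/483)((483/4)y - 483/2) + (0)
Last nonzero remainder: (483/4)y - 483/2. Dividing through by 483/4 gives the monic gcd y - 2.

y - 2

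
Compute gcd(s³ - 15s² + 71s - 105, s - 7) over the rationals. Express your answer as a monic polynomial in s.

s - 7

Apply the Euclidean algorithm:
  s³ - 15s² + 71s - 105 = (s² - 8s + 15)(s - 7) + (0)
The last nonzero remainder s - 7 is already monic.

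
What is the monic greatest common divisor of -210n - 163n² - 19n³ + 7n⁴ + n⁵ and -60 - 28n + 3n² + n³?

By polynomial division,
  n⁵ + 7n⁴ - 19n³ - 163n² - 210n = (n² + 4n - 3)(n³ + 3n² - 28n - 60) + (18n² - 54n - 180)
  n³ + 3n² - 28n - 60 = ((1/18)n + 1/3)(18n² - 54n - 180) + (0)
Last nonzero remainder: 18n² - 54n - 180. Dividing through by 18 gives the monic gcd n² - 3n - 10.

-10 - 3n + n²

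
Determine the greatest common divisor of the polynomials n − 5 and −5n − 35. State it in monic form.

1

By polynomial division,
  n − 5 = (−1/5)(−5n − 35) + (−12)
  −5n − 35 = ((5/12)n + 35/12)(−12) + (0)
The last nonzero remainder is the constant −12, so the polynomials are coprime and gcd = 1.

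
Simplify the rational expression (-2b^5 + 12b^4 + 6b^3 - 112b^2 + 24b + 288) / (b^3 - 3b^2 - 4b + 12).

Euclidean algorithm in ℚ[b]:
  -2b^5 + 12b^4 + 6b^3 - 112b^2 + 24b + 288 = (-2b^2 + 6b + 16)(b^3 - 3b^2 - 4b + 12) + (-16b^2 + 16b + 96)
  b^3 - 3b^2 - 4b + 12 = (-(1/16)b + 1/8)(-16b^2 + 16b + 96) + (0)
Last nonzero remainder: -16b^2 + 16b + 96. Dividing through by -16 gives the monic gcd b^2 - b - 6.
Cancel b^2 - b - 6 from numerator and denominator to get the reduced form.

(-2b^3 + 10b^2 + 4b - 48)/(b - 2)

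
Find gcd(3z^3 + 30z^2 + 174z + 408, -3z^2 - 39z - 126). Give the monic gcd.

Repeated division with remainder:
  3z^3 + 30z^2 + 174z + 408 = (-z + 3)(-3z^2 - 39z - 126) + (165z + 786)
  -3z^2 - 39z - 126 = (-(1/55)z - 453/3025)(165z + 786) + (-25092/3025)
  165z + 786 = (-(166375/8364)z - 396275/4182)(-25092/3025) + (0)
The last nonzero remainder is the constant -25092/3025, so the polynomials are coprime and gcd = 1.

1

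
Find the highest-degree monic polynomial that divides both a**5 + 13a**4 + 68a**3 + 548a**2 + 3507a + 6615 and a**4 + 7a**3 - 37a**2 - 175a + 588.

Euclidean algorithm in ℚ[a]:
  a**5 + 13a**4 + 68a**3 + 548a**2 + 3507a + 6615 = (a + 6)(a**4 + 7a**3 - 37a**2 - 175a + 588) + (63a**3 + 945a**2 + 3969a + 3087)
  a**4 + 7a**3 - 37a**2 - 175a + 588 = ((1/63)a - 8/63)(63a**3 + 945a**2 + 3969a + 3087) + (20a**2 + 280a + 980)
  63a**3 + 945a**2 + 3969a + 3087 = ((63/20)a + 63/20)(20a**2 + 280a + 980) + (0)
Last nonzero remainder: 20a**2 + 280a + 980. Dividing through by 20 gives the monic gcd a**2 + 14a + 49.

a**2 + 14a + 49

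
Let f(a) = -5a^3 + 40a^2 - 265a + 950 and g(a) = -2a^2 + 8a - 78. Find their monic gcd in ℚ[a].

1

Apply the Euclidean algorithm:
  -5a^3 + 40a^2 - 265a + 950 = ((5/2)a - 10)(-2a^2 + 8a - 78) + (10a + 170)
  -2a^2 + 8a - 78 = (-(1/5)a + 21/5)(10a + 170) + (-792)
  10a + 170 = (-(5/396)a - 85/396)(-792) + (0)
The last nonzero remainder is the constant -792, so the polynomials are coprime and gcd = 1.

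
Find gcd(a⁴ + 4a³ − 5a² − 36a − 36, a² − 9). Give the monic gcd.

a² − 9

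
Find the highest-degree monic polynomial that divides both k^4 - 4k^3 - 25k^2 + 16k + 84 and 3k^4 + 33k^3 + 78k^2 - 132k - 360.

k^2 - 4

Euclidean algorithm in ℚ[k]:
  k^4 - 4k^3 - 25k^2 + 16k + 84 = (1/3)(3k^4 + 33k^3 + 78k^2 - 132k - 360) + (-15k^3 - 51k^2 + 60k + 204)
  3k^4 + 33k^3 + 78k^2 - 132k - 360 = (-(1/5)k - 38/25)(-15k^3 - 51k^2 + 60k + 204) + ((312/25)k^2 - 1248/25)
  -15k^3 - 51k^2 + 60k + 204 = (-(125/104)k - 425/104)((312/25)k^2 - 1248/25) + (0)
Last nonzero remainder: (312/25)k^2 - 1248/25. Dividing through by 312/25 gives the monic gcd k^2 - 4.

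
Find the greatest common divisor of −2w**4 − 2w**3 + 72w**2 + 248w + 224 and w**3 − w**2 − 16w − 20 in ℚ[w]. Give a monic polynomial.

Euclidean algorithm in ℚ[w]:
  −2w**4 − 2w**3 + 72w**2 + 248w + 224 = (−2w − 4)(w**3 − w**2 − 16w − 20) + (36w**2 + 144w + 144)
  w**3 − w**2 − 16w − 20 = ((1/36)w − 5/36)(36w**2 + 144w + 144) + (0)
Last nonzero remainder: 36w**2 + 144w + 144. Dividing through by 36 gives the monic gcd w**2 + 4w + 4.

w**2 + 4w + 4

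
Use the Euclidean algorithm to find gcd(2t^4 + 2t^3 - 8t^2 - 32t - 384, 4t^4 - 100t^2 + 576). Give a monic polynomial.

t^2 - 16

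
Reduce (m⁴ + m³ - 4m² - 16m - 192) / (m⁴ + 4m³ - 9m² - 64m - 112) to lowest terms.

(m² + m + 12)/(m² + 4m + 7)

By polynomial division,
  m⁴ + m³ - 4m² - 16m - 192 = (m⁴ + 4m³ - 9m² - 64m - 112) + (-3m³ + 5m² + 48m - 80)
  m⁴ + 4m³ - 9m² - 64m - 112 = (-(1/3)m - 17/9)(-3m³ + 5m² + 48m - 80) + ((148/9)m² - 2368/9)
  -3m³ + 5m² + 48m - 80 = (-(27/148)m + 45/148)((148/9)m² - 2368/9) + (0)
Last nonzero remainder: (148/9)m² - 2368/9. Dividing through by 148/9 gives the monic gcd m² - 16.
Cancel m² - 16 from numerator and denominator to get the reduced form.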